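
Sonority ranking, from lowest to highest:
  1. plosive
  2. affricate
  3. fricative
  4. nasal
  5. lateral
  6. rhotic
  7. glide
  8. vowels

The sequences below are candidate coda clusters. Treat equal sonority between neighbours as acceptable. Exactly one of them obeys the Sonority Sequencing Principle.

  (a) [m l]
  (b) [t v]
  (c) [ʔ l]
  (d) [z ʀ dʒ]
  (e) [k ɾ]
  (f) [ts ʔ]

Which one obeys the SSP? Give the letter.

(a) 4-5 → violates
(b) 1-3 → violates
(c) 1-5 → violates
(d) 3-6-2 → violates
(e) 1-6 → violates
(f) 2-1 → obeys

f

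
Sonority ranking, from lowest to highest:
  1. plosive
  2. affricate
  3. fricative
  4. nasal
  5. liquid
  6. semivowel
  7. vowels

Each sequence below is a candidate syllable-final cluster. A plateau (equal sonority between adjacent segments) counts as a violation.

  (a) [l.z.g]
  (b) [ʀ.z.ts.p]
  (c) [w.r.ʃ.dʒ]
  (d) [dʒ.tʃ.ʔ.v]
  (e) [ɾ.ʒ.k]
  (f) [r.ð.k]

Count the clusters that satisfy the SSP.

5

(a) [l.z.g]: profile 5-3-1 — obeys.
(b) [ʀ.z.ts.p]: profile 5-3-2-1 — obeys.
(c) [w.r.ʃ.dʒ]: profile 6-5-3-2 — obeys.
(d) [dʒ.tʃ.ʔ.v]: profile 2-2-1-3 — violates.
(e) [ɾ.ʒ.k]: profile 5-3-1 — obeys.
(f) [r.ð.k]: profile 5-3-1 — obeys.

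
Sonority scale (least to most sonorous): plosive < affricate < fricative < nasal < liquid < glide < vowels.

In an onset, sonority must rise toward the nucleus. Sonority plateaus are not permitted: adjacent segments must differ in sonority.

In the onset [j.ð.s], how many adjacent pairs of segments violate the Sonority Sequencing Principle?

/j/ is a glide (sonority 6).
/ð/ is a fricative (sonority 3).
/s/ is a fricative (sonority 3).
/j/→/ð/: 6→3 (does not rise) — violation.
/ð/→/s/: 3→3 (plateau) — violation.

2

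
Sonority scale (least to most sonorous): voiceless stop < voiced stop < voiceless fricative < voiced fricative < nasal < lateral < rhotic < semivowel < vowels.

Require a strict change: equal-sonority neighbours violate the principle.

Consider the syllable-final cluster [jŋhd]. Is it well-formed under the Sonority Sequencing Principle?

/j/ is a semivowel (sonority 8).
/ŋ/ is a nasal (sonority 5).
/h/ is a voiceless fricative (sonority 3).
/d/ is a voiced stop (sonority 2).
The profile 8-5-3-2 strictly falls, so the syllable-final cluster satisfies the SSP.

yes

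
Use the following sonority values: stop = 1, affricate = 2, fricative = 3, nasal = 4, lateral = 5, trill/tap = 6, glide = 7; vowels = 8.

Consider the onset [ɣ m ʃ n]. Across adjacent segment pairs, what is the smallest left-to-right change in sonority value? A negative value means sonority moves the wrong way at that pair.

-1

/ɣ/ — fricative, sonority 3.
/m/ — nasal, sonority 4.
/ʃ/ — fricative, sonority 3.
/n/ — nasal, sonority 4.
/ɣ/→/m/: change +1.
/m/→/ʃ/: change -1.
/ʃ/→/n/: change +1.
Minimum = -1.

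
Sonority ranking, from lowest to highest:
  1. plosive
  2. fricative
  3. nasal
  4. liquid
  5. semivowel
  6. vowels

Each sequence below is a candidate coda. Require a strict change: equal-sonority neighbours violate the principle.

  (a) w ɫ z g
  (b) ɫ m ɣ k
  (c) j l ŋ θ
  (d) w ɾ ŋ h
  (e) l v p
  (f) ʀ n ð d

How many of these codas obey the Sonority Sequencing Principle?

6

(a) 5-4-2-1 → obeys
(b) 4-3-2-1 → obeys
(c) 5-4-3-2 → obeys
(d) 5-4-3-2 → obeys
(e) 4-2-1 → obeys
(f) 4-3-2-1 → obeys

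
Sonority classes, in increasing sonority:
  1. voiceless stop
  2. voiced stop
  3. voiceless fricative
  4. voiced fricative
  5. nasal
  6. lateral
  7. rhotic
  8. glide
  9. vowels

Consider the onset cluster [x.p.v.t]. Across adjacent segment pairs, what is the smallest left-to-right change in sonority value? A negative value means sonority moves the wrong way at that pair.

/x/ — voiceless fricative, sonority 3.
/p/ — voiceless stop, sonority 1.
/v/ — voiced fricative, sonority 4.
/t/ — voiceless stop, sonority 1.
/x/→/p/: change -2.
/p/→/v/: change +3.
/v/→/t/: change -3.
Minimum = -3.

-3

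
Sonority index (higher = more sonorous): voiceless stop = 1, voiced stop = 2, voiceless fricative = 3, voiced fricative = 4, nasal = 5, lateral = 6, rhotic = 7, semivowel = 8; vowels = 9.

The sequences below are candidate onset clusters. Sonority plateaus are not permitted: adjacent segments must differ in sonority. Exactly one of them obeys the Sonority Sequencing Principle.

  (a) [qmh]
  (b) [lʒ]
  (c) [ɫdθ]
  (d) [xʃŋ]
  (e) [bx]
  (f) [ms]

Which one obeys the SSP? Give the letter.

e

(a) sonority 1-5-3: ill-formed.
(b) sonority 6-4: ill-formed.
(c) sonority 6-2-3: ill-formed.
(d) sonority 3-3-5: ill-formed.
(e) sonority 2-3: well-formed.
(f) sonority 5-3: ill-formed.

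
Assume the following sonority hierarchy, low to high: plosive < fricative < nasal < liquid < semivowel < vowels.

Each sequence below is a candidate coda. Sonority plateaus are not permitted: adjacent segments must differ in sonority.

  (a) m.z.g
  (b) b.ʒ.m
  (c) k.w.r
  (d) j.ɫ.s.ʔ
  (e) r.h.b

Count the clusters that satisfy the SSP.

3

(a) sonority 3-2-1: well-formed.
(b) sonority 1-2-3: ill-formed.
(c) sonority 1-5-4: ill-formed.
(d) sonority 5-4-2-1: well-formed.
(e) sonority 4-2-1: well-formed.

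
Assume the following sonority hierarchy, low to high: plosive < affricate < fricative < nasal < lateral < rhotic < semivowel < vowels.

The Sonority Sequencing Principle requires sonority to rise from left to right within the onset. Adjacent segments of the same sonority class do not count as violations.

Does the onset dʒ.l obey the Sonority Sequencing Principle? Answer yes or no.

/dʒ/: affricate = 2.
/l/: lateral = 5.
The profile 2-5 strictly rises, so the onset satisfies the SSP.

yes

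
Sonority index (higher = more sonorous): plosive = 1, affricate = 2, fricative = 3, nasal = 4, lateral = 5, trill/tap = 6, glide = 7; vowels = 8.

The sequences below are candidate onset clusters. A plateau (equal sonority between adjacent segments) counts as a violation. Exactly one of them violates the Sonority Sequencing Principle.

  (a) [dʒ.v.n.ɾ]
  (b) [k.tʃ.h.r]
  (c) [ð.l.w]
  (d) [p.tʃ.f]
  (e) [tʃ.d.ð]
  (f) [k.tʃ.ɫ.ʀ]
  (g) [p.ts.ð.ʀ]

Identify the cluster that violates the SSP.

(a) sonority 2-3-4-6: well-formed.
(b) sonority 1-2-3-6: well-formed.
(c) sonority 3-5-7: well-formed.
(d) sonority 1-2-3: well-formed.
(e) sonority 2-1-3: ill-formed.
(f) sonority 1-2-5-6: well-formed.
(g) sonority 1-2-3-6: well-formed.

e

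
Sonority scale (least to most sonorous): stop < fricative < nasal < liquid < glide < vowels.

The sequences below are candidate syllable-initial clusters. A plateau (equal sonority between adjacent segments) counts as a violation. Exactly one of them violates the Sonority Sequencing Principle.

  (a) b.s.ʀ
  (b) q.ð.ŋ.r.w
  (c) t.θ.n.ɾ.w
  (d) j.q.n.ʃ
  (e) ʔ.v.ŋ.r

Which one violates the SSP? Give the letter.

d

(a) 1-2-4 → obeys
(b) 1-2-3-4-5 → obeys
(c) 1-2-3-4-5 → obeys
(d) 5-1-3-2 → violates
(e) 1-2-3-4 → obeys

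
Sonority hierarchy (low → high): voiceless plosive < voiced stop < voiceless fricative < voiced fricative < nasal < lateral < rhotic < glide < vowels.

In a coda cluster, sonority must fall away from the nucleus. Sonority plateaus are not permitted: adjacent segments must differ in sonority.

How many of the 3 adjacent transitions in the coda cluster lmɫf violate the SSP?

/l/ is a lateral (sonority 6).
/m/ is a nasal (sonority 5).
/ɫ/ is a lateral (sonority 6).
/f/ is a voiceless fricative (sonority 3).
/l/→/m/: 6→5 (falls) — ok.
/m/→/ɫ/: 5→6 (does not fall) — violation.
/ɫ/→/f/: 6→3 (falls) — ok.

1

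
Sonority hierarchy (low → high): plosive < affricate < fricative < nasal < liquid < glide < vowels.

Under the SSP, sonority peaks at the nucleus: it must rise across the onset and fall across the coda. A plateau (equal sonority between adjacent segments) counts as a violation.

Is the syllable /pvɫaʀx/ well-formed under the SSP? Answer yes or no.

yes

Onset: /p/ is a plosive (sonority 1), /v/ is a fricative (sonority 3), /ɫ/ is a liquid (sonority 5); then the nucleus /a/ (sonority 7).
Onset profile 1-3-5-7 — rises to the nucleus.
Coda: /ʀ/ is a liquid (sonority 5), /x/ is a fricative (sonority 3).
Coda profile 7-5-3 — falls from the nucleus.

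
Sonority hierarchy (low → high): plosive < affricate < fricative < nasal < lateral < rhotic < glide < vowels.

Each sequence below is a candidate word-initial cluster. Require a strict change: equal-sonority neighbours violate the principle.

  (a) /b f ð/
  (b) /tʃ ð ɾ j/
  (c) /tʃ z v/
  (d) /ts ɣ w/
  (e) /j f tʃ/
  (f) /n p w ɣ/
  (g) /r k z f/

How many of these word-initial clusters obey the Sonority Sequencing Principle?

2

(a) /b f ð/: profile 1-3-3 — violates.
(b) /tʃ ð ɾ j/: profile 2-3-6-7 — obeys.
(c) /tʃ z v/: profile 2-3-3 — violates.
(d) /ts ɣ w/: profile 2-3-7 — obeys.
(e) /j f tʃ/: profile 7-3-2 — violates.
(f) /n p w ɣ/: profile 4-1-7-3 — violates.
(g) /r k z f/: profile 6-1-3-3 — violates.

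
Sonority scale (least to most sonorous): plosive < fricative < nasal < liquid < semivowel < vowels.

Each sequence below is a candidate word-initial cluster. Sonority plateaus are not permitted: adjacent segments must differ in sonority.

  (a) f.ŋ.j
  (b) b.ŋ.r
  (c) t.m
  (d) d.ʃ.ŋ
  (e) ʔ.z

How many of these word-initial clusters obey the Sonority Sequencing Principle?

5

(a) f.ŋ.j: profile 2-3-5 — obeys.
(b) b.ŋ.r: profile 1-3-4 — obeys.
(c) t.m: profile 1-3 — obeys.
(d) d.ʃ.ŋ: profile 1-2-3 — obeys.
(e) ʔ.z: profile 1-2 — obeys.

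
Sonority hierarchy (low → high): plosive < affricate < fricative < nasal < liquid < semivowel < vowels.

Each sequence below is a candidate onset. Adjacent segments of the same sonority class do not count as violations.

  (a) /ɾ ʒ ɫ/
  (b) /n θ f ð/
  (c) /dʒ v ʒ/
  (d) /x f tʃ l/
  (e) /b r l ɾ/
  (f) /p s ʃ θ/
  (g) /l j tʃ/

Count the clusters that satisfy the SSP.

3

(a) /ɾ ʒ ɫ/: profile 5-3-5 — violates.
(b) /n θ f ð/: profile 4-3-3-3 — violates.
(c) /dʒ v ʒ/: profile 2-3-3 — obeys.
(d) /x f tʃ l/: profile 3-3-2-5 — violates.
(e) /b r l ɾ/: profile 1-5-5-5 — obeys.
(f) /p s ʃ θ/: profile 1-3-3-3 — obeys.
(g) /l j tʃ/: profile 5-6-2 — violates.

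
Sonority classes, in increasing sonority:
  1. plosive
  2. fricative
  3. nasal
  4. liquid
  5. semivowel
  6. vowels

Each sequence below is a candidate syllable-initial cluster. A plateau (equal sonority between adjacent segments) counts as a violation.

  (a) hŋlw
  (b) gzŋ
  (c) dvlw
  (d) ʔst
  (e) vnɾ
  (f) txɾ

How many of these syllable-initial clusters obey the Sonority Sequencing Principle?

5

(a) sonority 2-3-4-5: well-formed.
(b) sonority 1-2-3: well-formed.
(c) sonority 1-2-4-5: well-formed.
(d) sonority 1-2-1: ill-formed.
(e) sonority 2-3-4: well-formed.
(f) sonority 1-2-4: well-formed.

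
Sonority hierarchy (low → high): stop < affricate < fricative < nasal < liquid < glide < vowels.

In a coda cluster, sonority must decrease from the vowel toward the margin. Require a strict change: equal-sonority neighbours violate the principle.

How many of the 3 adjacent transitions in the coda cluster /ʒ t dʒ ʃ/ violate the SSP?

/ʒ/: fricative = 3.
/t/: stop = 1.
/dʒ/: affricate = 2.
/ʃ/: fricative = 3.
/ʒ/→/t/: 3→1 (falls) — ok.
/t/→/dʒ/: 1→2 (does not fall) — violation.
/dʒ/→/ʃ/: 2→3 (does not fall) — violation.

2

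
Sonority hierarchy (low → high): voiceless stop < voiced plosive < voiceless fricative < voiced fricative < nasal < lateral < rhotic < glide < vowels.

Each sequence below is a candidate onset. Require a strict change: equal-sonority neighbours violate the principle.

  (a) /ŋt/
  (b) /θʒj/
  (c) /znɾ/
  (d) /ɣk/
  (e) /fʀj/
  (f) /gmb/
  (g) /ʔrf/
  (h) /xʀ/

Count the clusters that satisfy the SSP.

(a) sonority 5-1: ill-formed.
(b) sonority 3-4-8: well-formed.
(c) sonority 4-5-7: well-formed.
(d) sonority 4-1: ill-formed.
(e) sonority 3-7-8: well-formed.
(f) sonority 2-5-2: ill-formed.
(g) sonority 1-7-3: ill-formed.
(h) sonority 3-7: well-formed.

4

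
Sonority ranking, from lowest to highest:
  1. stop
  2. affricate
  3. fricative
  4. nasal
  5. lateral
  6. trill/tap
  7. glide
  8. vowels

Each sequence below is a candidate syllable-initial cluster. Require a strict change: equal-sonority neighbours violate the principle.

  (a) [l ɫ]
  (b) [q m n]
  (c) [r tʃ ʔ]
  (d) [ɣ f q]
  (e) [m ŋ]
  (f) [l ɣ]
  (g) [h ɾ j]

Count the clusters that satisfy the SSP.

(a) sonority 5-5: ill-formed.
(b) sonority 1-4-4: ill-formed.
(c) sonority 6-2-1: ill-formed.
(d) sonority 3-3-1: ill-formed.
(e) sonority 4-4: ill-formed.
(f) sonority 5-3: ill-formed.
(g) sonority 3-6-7: well-formed.

1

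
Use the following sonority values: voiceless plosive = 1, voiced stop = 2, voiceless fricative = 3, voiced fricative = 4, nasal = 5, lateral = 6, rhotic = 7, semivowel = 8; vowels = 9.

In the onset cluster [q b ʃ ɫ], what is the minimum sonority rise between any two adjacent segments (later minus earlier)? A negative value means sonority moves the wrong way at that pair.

/q/ is a voiceless plosive (sonority 1).
/b/ is a voiced stop (sonority 2).
/ʃ/ is a voiceless fricative (sonority 3).
/ɫ/ is a lateral (sonority 6).
/q/→/b/: change +1.
/b/→/ʃ/: change +1.
/ʃ/→/ɫ/: change +3.
Minimum = 1.

1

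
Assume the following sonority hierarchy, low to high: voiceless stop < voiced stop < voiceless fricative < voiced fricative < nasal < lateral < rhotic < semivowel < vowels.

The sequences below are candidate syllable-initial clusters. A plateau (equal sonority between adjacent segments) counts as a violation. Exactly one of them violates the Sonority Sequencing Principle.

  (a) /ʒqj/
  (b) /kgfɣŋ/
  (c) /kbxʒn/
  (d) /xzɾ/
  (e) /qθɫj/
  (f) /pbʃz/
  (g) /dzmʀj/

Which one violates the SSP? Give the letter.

(a) 4-1-8 → violates
(b) 1-2-3-4-5 → obeys
(c) 1-2-3-4-5 → obeys
(d) 3-4-7 → obeys
(e) 1-3-6-8 → obeys
(f) 1-2-3-4 → obeys
(g) 2-4-5-7-8 → obeys

a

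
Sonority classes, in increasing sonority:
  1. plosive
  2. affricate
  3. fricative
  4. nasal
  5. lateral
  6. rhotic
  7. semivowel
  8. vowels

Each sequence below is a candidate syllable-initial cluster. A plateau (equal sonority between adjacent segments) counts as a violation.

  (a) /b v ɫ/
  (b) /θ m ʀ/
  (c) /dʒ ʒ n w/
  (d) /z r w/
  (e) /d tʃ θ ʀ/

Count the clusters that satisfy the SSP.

5

(a) sonority 1-3-5: well-formed.
(b) sonority 3-4-6: well-formed.
(c) sonority 2-3-4-7: well-formed.
(d) sonority 3-6-7: well-formed.
(e) sonority 1-2-3-6: well-formed.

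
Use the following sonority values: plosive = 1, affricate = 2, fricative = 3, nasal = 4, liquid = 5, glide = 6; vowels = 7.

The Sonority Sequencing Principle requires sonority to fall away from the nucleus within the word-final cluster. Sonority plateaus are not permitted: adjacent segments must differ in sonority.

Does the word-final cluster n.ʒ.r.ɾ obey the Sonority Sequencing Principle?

no

/n/ — nasal, sonority 4.
/ʒ/ — fricative, sonority 3.
/r/ — liquid, sonority 5.
/ɾ/ — liquid, sonority 5.
The profile is 4-3-5-5. Between /ʒ/ (3) and /r/ (5) sonority does not fall, so the cluster violates the SSP.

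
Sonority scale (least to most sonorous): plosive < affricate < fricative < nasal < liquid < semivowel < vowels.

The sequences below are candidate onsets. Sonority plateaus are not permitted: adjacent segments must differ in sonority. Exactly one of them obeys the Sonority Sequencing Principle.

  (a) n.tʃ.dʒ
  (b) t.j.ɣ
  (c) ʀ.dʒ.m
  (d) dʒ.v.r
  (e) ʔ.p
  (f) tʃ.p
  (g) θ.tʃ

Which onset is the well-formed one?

d

(a) sonority 4-2-2: ill-formed.
(b) sonority 1-6-3: ill-formed.
(c) sonority 5-2-4: ill-formed.
(d) sonority 2-3-5: well-formed.
(e) sonority 1-1: ill-formed.
(f) sonority 2-1: ill-formed.
(g) sonority 3-2: ill-formed.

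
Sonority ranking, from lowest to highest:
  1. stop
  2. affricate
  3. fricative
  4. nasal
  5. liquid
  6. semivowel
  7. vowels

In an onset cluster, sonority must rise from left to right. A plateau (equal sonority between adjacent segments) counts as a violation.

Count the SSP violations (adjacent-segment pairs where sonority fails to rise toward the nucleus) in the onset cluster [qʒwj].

/q/: stop = 1.
/ʒ/: fricative = 3.
/w/: semivowel = 6.
/j/: semivowel = 6.
/q/→/ʒ/: 1→3 (rises) — ok.
/ʒ/→/w/: 3→6 (rises) — ok.
/w/→/j/: 6→6 (plateau) — violation.

1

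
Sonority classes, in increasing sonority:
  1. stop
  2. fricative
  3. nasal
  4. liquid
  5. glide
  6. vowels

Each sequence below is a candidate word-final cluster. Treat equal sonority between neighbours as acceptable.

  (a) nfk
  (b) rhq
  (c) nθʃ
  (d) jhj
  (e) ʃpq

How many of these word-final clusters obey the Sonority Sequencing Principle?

(a) sonority 3-2-1: well-formed.
(b) sonority 4-2-1: well-formed.
(c) sonority 3-2-2: well-formed.
(d) sonority 5-2-5: ill-formed.
(e) sonority 2-1-1: well-formed.

4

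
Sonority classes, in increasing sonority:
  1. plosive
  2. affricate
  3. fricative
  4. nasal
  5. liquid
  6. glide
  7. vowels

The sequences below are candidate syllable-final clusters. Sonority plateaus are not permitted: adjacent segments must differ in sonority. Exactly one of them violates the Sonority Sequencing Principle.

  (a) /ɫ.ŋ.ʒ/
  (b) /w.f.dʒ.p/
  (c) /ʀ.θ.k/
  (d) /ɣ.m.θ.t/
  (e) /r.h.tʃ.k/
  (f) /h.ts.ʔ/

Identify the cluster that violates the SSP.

d

(a) /ɫ.ŋ.ʒ/: profile 5-4-3 — obeys.
(b) /w.f.dʒ.p/: profile 6-3-2-1 — obeys.
(c) /ʀ.θ.k/: profile 5-3-1 — obeys.
(d) /ɣ.m.θ.t/: profile 3-4-3-1 — violates.
(e) /r.h.tʃ.k/: profile 5-3-2-1 — obeys.
(f) /h.ts.ʔ/: profile 3-2-1 — obeys.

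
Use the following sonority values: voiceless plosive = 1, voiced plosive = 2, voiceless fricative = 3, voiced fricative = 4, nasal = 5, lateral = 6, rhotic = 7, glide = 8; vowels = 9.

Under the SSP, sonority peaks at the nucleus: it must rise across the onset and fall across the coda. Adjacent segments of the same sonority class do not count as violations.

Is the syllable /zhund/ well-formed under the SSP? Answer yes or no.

no

Onset: /z/ is a voiced fricative (sonority 4), /h/ is a voiceless fricative (sonority 3); then the nucleus /u/ (sonority 9).
Onset profile 4-3-9 — does not rise throughout.
Coda: /n/ is a nasal (sonority 5), /d/ is a voiced plosive (sonority 2).
Coda profile 9-5-2 — falls from the nucleus.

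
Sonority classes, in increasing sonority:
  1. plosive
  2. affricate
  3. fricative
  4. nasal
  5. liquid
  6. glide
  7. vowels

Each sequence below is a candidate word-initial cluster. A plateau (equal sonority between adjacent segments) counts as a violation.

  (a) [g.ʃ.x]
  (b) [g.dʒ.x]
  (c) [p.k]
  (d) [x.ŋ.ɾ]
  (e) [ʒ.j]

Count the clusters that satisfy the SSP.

3

(a) 1-3-3 → violates
(b) 1-2-3 → obeys
(c) 1-1 → violates
(d) 3-4-5 → obeys
(e) 3-6 → obeys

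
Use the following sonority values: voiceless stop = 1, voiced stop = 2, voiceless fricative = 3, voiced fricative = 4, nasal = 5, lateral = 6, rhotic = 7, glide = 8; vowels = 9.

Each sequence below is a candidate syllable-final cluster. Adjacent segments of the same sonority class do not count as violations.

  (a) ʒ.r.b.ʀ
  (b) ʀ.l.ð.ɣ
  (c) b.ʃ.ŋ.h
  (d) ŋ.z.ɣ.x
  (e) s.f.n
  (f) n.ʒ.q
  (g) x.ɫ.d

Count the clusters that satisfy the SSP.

(a) sonority 4-7-2-7: ill-formed.
(b) sonority 7-6-4-4: well-formed.
(c) sonority 2-3-5-3: ill-formed.
(d) sonority 5-4-4-3: well-formed.
(e) sonority 3-3-5: ill-formed.
(f) sonority 5-4-1: well-formed.
(g) sonority 3-6-2: ill-formed.

3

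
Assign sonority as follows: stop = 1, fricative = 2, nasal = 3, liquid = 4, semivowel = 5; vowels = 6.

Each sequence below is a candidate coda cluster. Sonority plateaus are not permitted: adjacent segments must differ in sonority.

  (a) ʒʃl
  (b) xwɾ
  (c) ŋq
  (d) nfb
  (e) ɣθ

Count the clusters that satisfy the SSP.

2

(a) sonority 2-2-4: ill-formed.
(b) sonority 2-5-4: ill-formed.
(c) sonority 3-1: well-formed.
(d) sonority 3-2-1: well-formed.
(e) sonority 2-2: ill-formed.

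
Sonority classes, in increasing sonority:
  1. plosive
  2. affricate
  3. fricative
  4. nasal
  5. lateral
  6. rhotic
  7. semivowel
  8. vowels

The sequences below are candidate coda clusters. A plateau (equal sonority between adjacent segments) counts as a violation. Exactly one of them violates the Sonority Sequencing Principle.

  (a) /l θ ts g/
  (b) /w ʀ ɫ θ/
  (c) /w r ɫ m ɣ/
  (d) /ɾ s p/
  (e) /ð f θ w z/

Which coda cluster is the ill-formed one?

e

(a) 5-3-2-1 → obeys
(b) 7-6-5-3 → obeys
(c) 7-6-5-4-3 → obeys
(d) 6-3-1 → obeys
(e) 3-3-3-7-3 → violates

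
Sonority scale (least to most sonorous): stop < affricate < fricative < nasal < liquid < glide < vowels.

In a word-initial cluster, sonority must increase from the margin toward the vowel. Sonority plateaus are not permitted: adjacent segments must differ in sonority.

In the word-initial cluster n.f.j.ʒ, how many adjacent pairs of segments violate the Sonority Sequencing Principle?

2

/n/ — nasal, sonority 4.
/f/ — fricative, sonority 3.
/j/ — glide, sonority 6.
/ʒ/ — fricative, sonority 3.
/n/→/f/: 4→3 (does not rise) — violation.
/f/→/j/: 3→6 (rises) — ok.
/j/→/ʒ/: 6→3 (does not rise) — violation.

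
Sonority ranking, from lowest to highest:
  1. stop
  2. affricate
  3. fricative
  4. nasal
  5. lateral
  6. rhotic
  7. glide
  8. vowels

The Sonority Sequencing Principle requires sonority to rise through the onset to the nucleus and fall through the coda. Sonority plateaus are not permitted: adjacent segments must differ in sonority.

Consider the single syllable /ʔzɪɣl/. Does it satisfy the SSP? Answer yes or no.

no

Onset: /ʔ/ is a stop (sonority 1), /z/ is a fricative (sonority 3); then the nucleus /ɪ/ (sonority 8).
Onset profile 1-3-8 — rises to the nucleus.
Coda: /ɣ/ is a fricative (sonority 3), /l/ is a lateral (sonority 5).
Coda profile 8-3-5 — does not strictly fall throughout.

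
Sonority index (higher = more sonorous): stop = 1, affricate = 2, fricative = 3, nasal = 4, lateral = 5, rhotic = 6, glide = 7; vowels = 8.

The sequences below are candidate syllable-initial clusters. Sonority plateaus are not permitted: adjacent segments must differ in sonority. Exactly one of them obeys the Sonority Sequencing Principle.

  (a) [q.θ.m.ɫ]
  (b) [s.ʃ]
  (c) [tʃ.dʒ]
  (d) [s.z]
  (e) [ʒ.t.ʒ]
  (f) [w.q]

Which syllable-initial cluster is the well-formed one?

(a) [q.θ.m.ɫ]: profile 1-3-4-5 — obeys.
(b) [s.ʃ]: profile 3-3 — violates.
(c) [tʃ.dʒ]: profile 2-2 — violates.
(d) [s.z]: profile 3-3 — violates.
(e) [ʒ.t.ʒ]: profile 3-1-3 — violates.
(f) [w.q]: profile 7-1 — violates.

a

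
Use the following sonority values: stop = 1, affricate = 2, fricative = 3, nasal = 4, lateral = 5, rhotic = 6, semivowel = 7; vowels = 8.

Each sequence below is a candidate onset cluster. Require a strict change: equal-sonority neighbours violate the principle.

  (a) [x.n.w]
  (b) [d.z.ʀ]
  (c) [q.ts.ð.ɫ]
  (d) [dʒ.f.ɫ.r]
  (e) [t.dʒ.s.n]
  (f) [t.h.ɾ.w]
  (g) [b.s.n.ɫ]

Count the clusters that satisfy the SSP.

(a) sonority 3-4-7: well-formed.
(b) sonority 1-3-6: well-formed.
(c) sonority 1-2-3-5: well-formed.
(d) sonority 2-3-5-6: well-formed.
(e) sonority 1-2-3-4: well-formed.
(f) sonority 1-3-6-7: well-formed.
(g) sonority 1-3-4-5: well-formed.

7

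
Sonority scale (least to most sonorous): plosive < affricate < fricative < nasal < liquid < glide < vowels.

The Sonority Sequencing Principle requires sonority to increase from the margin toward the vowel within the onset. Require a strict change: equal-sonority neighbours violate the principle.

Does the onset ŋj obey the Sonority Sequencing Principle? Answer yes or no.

yes

/ŋ/: nasal = 4.
/j/: glide = 6.
The profile 4-6 strictly rises, so the onset satisfies the SSP.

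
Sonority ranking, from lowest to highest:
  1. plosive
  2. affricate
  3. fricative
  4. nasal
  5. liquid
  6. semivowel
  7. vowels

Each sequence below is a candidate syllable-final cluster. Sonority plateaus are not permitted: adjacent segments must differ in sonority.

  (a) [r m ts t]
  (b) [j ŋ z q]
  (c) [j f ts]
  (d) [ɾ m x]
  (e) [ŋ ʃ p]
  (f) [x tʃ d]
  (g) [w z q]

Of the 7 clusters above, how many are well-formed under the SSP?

7

(a) 5-4-2-1 → obeys
(b) 6-4-3-1 → obeys
(c) 6-3-2 → obeys
(d) 5-4-3 → obeys
(e) 4-3-1 → obeys
(f) 3-2-1 → obeys
(g) 6-3-1 → obeys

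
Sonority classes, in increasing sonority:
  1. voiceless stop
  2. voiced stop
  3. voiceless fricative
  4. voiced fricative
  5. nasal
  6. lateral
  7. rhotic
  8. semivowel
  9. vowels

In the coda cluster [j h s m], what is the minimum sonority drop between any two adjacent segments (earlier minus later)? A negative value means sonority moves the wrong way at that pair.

/j/ — semivowel, sonority 8.
/h/ — voiceless fricative, sonority 3.
/s/ — voiceless fricative, sonority 3.
/m/ — nasal, sonority 5.
/j/→/h/: change +5.
/h/→/s/: change +0.
/s/→/m/: change -2.
Minimum = -2.

-2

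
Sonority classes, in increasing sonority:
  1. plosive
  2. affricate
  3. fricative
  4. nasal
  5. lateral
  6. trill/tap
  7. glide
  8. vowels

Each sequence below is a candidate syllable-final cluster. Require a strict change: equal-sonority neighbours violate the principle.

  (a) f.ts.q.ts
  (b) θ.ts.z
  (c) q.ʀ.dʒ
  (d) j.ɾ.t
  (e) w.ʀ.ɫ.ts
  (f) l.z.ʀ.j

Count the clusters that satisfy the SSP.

2

(a) f.ts.q.ts: profile 3-2-1-2 — violates.
(b) θ.ts.z: profile 3-2-3 — violates.
(c) q.ʀ.dʒ: profile 1-6-2 — violates.
(d) j.ɾ.t: profile 7-6-1 — obeys.
(e) w.ʀ.ɫ.ts: profile 7-6-5-2 — obeys.
(f) l.z.ʀ.j: profile 5-3-6-7 — violates.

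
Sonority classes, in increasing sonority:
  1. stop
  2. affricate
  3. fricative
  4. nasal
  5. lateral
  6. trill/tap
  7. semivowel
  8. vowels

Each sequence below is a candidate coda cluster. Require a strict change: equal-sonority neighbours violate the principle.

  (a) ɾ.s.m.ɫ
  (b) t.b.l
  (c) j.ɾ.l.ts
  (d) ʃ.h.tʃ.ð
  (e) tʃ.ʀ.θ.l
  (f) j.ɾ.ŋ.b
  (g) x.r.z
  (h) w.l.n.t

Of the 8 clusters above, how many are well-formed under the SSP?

(a) sonority 6-3-4-5: ill-formed.
(b) sonority 1-1-5: ill-formed.
(c) sonority 7-6-5-2: well-formed.
(d) sonority 3-3-2-3: ill-formed.
(e) sonority 2-6-3-5: ill-formed.
(f) sonority 7-6-4-1: well-formed.
(g) sonority 3-6-3: ill-formed.
(h) sonority 7-5-4-1: well-formed.

3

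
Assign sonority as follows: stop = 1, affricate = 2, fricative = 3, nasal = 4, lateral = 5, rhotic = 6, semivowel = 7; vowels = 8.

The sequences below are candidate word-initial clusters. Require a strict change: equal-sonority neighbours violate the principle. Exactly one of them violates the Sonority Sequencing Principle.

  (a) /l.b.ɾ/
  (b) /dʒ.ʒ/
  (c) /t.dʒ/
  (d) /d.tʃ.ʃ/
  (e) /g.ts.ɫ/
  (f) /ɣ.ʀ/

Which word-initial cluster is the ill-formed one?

(a) /l.b.ɾ/: profile 5-1-6 — violates.
(b) /dʒ.ʒ/: profile 2-3 — obeys.
(c) /t.dʒ/: profile 1-2 — obeys.
(d) /d.tʃ.ʃ/: profile 1-2-3 — obeys.
(e) /g.ts.ɫ/: profile 1-2-5 — obeys.
(f) /ɣ.ʀ/: profile 3-6 — obeys.

a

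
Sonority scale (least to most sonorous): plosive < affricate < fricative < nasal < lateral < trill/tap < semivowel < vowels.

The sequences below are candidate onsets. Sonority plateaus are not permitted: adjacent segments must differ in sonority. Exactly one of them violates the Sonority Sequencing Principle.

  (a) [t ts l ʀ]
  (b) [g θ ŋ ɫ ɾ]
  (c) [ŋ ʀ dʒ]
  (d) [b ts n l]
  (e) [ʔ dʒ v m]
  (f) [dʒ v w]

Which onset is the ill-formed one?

c

(a) sonority 1-2-5-6: well-formed.
(b) sonority 1-3-4-5-6: well-formed.
(c) sonority 4-6-2: ill-formed.
(d) sonority 1-2-4-5: well-formed.
(e) sonority 1-2-3-4: well-formed.
(f) sonority 2-3-7: well-formed.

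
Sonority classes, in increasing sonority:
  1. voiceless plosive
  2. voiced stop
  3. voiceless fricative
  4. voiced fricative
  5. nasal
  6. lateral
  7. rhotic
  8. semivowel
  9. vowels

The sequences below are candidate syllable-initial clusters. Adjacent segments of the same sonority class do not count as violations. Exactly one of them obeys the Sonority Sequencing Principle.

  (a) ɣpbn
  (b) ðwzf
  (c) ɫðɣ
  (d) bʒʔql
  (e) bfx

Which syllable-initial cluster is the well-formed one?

(a) ɣpbn: profile 4-1-2-5 — violates.
(b) ðwzf: profile 4-8-4-3 — violates.
(c) ɫðɣ: profile 6-4-4 — violates.
(d) bʒʔql: profile 2-4-1-1-6 — violates.
(e) bfx: profile 2-3-3 — obeys.

e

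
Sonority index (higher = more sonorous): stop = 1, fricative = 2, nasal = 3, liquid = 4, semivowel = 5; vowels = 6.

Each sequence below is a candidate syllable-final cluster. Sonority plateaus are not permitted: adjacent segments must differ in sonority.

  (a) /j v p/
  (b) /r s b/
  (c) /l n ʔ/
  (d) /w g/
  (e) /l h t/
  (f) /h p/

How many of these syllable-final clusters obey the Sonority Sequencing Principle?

6

(a) /j v p/: profile 5-2-1 — obeys.
(b) /r s b/: profile 4-2-1 — obeys.
(c) /l n ʔ/: profile 4-3-1 — obeys.
(d) /w g/: profile 5-1 — obeys.
(e) /l h t/: profile 4-2-1 — obeys.
(f) /h p/: profile 2-1 — obeys.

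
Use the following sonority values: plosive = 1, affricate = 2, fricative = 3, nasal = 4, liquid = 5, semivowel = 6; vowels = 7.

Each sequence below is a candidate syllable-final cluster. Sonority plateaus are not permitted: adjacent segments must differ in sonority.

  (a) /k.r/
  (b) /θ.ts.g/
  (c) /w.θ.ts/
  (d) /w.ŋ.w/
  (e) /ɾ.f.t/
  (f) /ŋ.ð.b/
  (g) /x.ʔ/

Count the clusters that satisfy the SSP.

5

(a) /k.r/: profile 1-5 — violates.
(b) /θ.ts.g/: profile 3-2-1 — obeys.
(c) /w.θ.ts/: profile 6-3-2 — obeys.
(d) /w.ŋ.w/: profile 6-4-6 — violates.
(e) /ɾ.f.t/: profile 5-3-1 — obeys.
(f) /ŋ.ð.b/: profile 4-3-1 — obeys.
(g) /x.ʔ/: profile 3-1 — obeys.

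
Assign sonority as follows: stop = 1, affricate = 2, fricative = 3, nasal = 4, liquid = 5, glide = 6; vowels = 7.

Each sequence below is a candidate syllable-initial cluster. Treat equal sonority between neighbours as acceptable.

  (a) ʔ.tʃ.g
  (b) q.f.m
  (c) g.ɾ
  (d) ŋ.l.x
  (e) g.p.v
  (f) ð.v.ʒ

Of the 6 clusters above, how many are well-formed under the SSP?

(a) sonority 1-2-1: ill-formed.
(b) sonority 1-3-4: well-formed.
(c) sonority 1-5: well-formed.
(d) sonority 4-5-3: ill-formed.
(e) sonority 1-1-3: well-formed.
(f) sonority 3-3-3: well-formed.

4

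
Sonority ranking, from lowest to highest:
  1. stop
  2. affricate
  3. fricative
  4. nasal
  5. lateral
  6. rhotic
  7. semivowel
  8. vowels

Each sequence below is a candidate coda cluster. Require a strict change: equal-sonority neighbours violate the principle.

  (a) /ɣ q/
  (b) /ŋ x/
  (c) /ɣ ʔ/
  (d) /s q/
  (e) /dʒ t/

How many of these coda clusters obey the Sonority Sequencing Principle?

5

(a) /ɣ q/: profile 3-1 — obeys.
(b) /ŋ x/: profile 4-3 — obeys.
(c) /ɣ ʔ/: profile 3-1 — obeys.
(d) /s q/: profile 3-1 — obeys.
(e) /dʒ t/: profile 2-1 — obeys.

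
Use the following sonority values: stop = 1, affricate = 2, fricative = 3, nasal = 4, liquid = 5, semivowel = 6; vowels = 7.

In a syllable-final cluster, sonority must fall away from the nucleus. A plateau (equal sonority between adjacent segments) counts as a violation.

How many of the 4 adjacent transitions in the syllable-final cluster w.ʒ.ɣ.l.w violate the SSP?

3

/w/: semivowel = 6.
/ʒ/: fricative = 3.
/ɣ/: fricative = 3.
/l/: liquid = 5.
/w/: semivowel = 6.
/w/→/ʒ/: 6→3 (falls) — ok.
/ʒ/→/ɣ/: 3→3 (plateau) — violation.
/ɣ/→/l/: 3→5 (does not fall) — violation.
/l/→/w/: 5→6 (does not fall) — violation.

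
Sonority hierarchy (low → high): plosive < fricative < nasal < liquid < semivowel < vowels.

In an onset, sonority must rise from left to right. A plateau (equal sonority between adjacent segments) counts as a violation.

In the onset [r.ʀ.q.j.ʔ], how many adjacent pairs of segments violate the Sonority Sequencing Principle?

3

/r/ is a liquid (sonority 4).
/ʀ/ is a liquid (sonority 4).
/q/ is a plosive (sonority 1).
/j/ is a semivowel (sonority 5).
/ʔ/ is a plosive (sonority 1).
/r/→/ʀ/: 4→4 (plateau) — violation.
/ʀ/→/q/: 4→1 (does not rise) — violation.
/q/→/j/: 1→5 (rises) — ok.
/j/→/ʔ/: 5→1 (does not rise) — violation.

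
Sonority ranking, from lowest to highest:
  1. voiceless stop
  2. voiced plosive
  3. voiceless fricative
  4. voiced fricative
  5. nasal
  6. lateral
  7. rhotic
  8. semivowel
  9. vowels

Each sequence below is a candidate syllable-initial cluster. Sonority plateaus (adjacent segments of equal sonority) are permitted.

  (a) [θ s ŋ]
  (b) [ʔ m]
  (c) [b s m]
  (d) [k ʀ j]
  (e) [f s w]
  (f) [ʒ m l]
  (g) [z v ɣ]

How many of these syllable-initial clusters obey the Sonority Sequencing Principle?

7

(a) [θ s ŋ]: profile 3-3-5 — obeys.
(b) [ʔ m]: profile 1-5 — obeys.
(c) [b s m]: profile 2-3-5 — obeys.
(d) [k ʀ j]: profile 1-7-8 — obeys.
(e) [f s w]: profile 3-3-8 — obeys.
(f) [ʒ m l]: profile 4-5-6 — obeys.
(g) [z v ɣ]: profile 4-4-4 — obeys.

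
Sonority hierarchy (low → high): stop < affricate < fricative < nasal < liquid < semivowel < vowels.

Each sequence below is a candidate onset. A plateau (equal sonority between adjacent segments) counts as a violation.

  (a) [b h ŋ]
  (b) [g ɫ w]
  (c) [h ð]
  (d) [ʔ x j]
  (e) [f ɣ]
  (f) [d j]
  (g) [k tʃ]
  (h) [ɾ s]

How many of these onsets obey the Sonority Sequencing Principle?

5

(a) [b h ŋ]: profile 1-3-4 — obeys.
(b) [g ɫ w]: profile 1-5-6 — obeys.
(c) [h ð]: profile 3-3 — violates.
(d) [ʔ x j]: profile 1-3-6 — obeys.
(e) [f ɣ]: profile 3-3 — violates.
(f) [d j]: profile 1-6 — obeys.
(g) [k tʃ]: profile 1-2 — obeys.
(h) [ɾ s]: profile 5-3 — violates.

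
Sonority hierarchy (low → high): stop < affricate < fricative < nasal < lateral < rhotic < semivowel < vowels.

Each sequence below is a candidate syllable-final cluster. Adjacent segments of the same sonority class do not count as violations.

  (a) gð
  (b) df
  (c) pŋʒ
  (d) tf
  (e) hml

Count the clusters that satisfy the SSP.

0

(a) sonority 1-3: ill-formed.
(b) sonority 1-3: ill-formed.
(c) sonority 1-4-3: ill-formed.
(d) sonority 1-3: ill-formed.
(e) sonority 3-4-5: ill-formed.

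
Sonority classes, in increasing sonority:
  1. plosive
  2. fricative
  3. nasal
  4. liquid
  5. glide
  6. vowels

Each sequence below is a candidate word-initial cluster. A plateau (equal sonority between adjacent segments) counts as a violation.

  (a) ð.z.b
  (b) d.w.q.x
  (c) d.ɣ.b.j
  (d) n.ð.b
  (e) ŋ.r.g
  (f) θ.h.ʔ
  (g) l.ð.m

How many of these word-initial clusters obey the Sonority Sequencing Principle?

(a) 2-2-1 → violates
(b) 1-5-1-2 → violates
(c) 1-2-1-5 → violates
(d) 3-2-1 → violates
(e) 3-4-1 → violates
(f) 2-2-1 → violates
(g) 4-2-3 → violates

0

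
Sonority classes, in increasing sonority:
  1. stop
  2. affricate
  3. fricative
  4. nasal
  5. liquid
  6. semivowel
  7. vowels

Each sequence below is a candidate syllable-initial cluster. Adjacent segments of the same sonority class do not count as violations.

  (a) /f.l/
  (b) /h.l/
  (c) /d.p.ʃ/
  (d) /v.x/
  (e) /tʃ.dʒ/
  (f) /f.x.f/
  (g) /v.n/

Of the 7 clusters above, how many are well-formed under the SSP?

7

(a) 3-5 → obeys
(b) 3-5 → obeys
(c) 1-1-3 → obeys
(d) 3-3 → obeys
(e) 2-2 → obeys
(f) 3-3-3 → obeys
(g) 3-4 → obeys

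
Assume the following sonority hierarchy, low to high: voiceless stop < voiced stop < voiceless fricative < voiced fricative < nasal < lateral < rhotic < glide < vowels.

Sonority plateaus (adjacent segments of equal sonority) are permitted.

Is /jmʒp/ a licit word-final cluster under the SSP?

/j/: glide = 8.
/m/: nasal = 5.
/ʒ/: voiced fricative = 4.
/p/: voiceless stop = 1.
The profile 8-5-4-1 strictly falls, so the word-final cluster satisfies the SSP.

yes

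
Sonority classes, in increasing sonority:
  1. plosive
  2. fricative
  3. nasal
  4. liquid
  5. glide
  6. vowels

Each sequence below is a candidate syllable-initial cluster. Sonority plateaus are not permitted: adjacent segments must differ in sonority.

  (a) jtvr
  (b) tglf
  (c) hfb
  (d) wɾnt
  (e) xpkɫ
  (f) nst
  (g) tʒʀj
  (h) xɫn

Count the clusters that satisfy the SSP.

1

(a) sonority 5-1-2-4: ill-formed.
(b) sonority 1-1-4-2: ill-formed.
(c) sonority 2-2-1: ill-formed.
(d) sonority 5-4-3-1: ill-formed.
(e) sonority 2-1-1-4: ill-formed.
(f) sonority 3-2-1: ill-formed.
(g) sonority 1-2-4-5: well-formed.
(h) sonority 2-4-3: ill-formed.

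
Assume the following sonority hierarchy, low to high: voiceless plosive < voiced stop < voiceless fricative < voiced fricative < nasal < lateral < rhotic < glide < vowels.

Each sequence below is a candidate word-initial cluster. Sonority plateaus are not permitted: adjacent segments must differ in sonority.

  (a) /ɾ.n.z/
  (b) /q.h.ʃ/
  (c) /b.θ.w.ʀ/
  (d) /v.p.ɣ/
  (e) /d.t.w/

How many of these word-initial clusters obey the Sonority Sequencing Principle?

(a) /ɾ.n.z/: profile 7-5-4 — violates.
(b) /q.h.ʃ/: profile 1-3-3 — violates.
(c) /b.θ.w.ʀ/: profile 2-3-8-7 — violates.
(d) /v.p.ɣ/: profile 4-1-4 — violates.
(e) /d.t.w/: profile 2-1-8 — violates.

0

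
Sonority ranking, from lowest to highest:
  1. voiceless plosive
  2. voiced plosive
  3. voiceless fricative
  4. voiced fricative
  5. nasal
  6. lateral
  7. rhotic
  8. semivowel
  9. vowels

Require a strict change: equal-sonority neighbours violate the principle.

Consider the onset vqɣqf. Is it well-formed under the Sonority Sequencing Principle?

/v/ is a voiced fricative (sonority 4).
/q/ is a voiceless plosive (sonority 1).
/ɣ/ is a voiced fricative (sonority 4).
/q/ is a voiceless plosive (sonority 1).
/f/ is a voiceless fricative (sonority 3).
The profile is 4-1-4-1-3. Between /v/ (4) and /q/ (1) sonority does not rise, so the cluster violates the SSP.

no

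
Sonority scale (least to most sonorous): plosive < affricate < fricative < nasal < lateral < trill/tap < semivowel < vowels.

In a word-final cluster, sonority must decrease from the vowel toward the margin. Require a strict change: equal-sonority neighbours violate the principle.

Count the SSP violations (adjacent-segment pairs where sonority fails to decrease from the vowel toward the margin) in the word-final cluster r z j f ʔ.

/r/ is a trill/tap (sonority 6).
/z/ is a fricative (sonority 3).
/j/ is a semivowel (sonority 7).
/f/ is a fricative (sonority 3).
/ʔ/ is a plosive (sonority 1).
/r/→/z/: 6→3 (falls) — ok.
/z/→/j/: 3→7 (does not fall) — violation.
/j/→/f/: 7→3 (falls) — ok.
/f/→/ʔ/: 3→1 (falls) — ok.

1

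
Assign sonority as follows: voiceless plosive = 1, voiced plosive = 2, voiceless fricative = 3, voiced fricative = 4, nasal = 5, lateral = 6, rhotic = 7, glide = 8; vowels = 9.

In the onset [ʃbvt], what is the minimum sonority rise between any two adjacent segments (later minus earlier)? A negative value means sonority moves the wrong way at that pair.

/ʃ/: voiceless fricative = 3.
/b/: voiced plosive = 2.
/v/: voiced fricative = 4.
/t/: voiceless plosive = 1.
/ʃ/→/b/: change -1.
/b/→/v/: change +2.
/v/→/t/: change -3.
Minimum = -3.

-3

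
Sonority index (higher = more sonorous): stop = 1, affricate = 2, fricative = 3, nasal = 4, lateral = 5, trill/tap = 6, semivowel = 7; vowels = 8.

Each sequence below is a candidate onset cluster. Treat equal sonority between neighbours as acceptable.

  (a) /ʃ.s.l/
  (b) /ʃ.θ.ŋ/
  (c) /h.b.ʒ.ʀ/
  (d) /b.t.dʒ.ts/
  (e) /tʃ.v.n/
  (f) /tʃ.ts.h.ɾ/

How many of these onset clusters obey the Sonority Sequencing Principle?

5

(a) sonority 3-3-5: well-formed.
(b) sonority 3-3-4: well-formed.
(c) sonority 3-1-3-6: ill-formed.
(d) sonority 1-1-2-2: well-formed.
(e) sonority 2-3-4: well-formed.
(f) sonority 2-2-3-6: well-formed.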